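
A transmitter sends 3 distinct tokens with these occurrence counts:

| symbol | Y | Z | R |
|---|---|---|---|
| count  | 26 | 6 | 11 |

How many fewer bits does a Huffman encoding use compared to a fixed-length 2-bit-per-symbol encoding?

Fixed-length: 2 bits × 43 symbols = 86 bits.
Huffman merges:
combine Z(6), R(11) → 17
combine 17, Y(26) → 43
Huffman total = 17 + 43 = 60 bits.
Saving = 86 − 60 = 26 bits.

26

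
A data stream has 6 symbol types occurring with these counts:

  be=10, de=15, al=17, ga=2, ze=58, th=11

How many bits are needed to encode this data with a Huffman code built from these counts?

235

Build the Huffman tree bottom-up:
ga(2) + be(10) → 12
th(11) + 12 → 23
de(15) + al(17) → 32
23 + 32 → 55
55 + ze(58) → 113
The encoded length is the sum of every internal node's weight: 12 + 23 + 32 + 55 + 113 = 235 bits.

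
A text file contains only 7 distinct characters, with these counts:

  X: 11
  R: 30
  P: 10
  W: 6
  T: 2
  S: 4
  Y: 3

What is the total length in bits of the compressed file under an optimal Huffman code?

Build the Huffman tree bottom-up:
merge T(2) and Y(3): 5
merge S(4) and 5: 9
merge W(6) and 9: 15
merge P(10) and X(11): 21
merge 15 and 21: 36
merge R(30) and 36: 66
The encoded length is the sum of every internal node's weight: 5 + 9 + 15 + 21 + 36 + 66 = 152 bits.

152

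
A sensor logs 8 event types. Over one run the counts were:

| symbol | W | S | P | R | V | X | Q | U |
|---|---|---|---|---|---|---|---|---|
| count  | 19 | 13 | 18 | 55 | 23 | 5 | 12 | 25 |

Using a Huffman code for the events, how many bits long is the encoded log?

Merge the two smallest weights repeatedly:
combine X(5), Q(12) → 17
combine S(13), 17 → 30
combine P(18), W(19) → 37
combine V(23), U(25) → 48
combine 30, 37 → 67
combine 48, R(55) → 103
combine 67, 103 → 170
The encoded length is the sum of every internal node's weight: 17 + 30 + 37 + 48 + 67 + 103 + 170 = 472 bits.

472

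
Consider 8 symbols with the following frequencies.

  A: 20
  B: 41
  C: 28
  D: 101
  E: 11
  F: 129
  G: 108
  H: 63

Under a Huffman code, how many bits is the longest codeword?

6

Merge the two lowest-weight nodes at each step:
E(11) + A(20) → 31
C(28) + 31 → 59
B(41) + 59 → 100
H(63) + 100 → 163
D(101) + G(108) → 209
F(129) + 163 → 292
209 + 292 → 501
Maximum depth reached is 6.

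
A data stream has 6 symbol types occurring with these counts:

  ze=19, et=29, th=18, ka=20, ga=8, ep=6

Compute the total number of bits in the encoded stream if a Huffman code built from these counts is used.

Build the Huffman tree bottom-up:
combine ep(6), ga(8) → 14
combine 14, th(18) → 32
combine ze(19), ka(20) → 39
combine et(29), 32 → 61
combine 39, 61 → 100
Total encoded bits = sum of merged weights = 14 + 32 + 39 + 61 + 100 = 246.

246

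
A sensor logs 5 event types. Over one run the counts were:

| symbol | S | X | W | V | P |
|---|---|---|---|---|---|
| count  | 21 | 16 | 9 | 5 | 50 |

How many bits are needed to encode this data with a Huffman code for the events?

196

Greedily combine the two least-frequent nodes:
combine V(5), W(9) → 14
combine 14, X(16) → 30
combine S(21), 30 → 51
combine P(50), 51 → 101
Each symbol's bit-cost is frequency × depth; summing gives 196 bits (equivalently 14 + 30 + 51 + 101).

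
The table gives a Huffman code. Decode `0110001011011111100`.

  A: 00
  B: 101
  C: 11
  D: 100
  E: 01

EDEEBCCD

Read left to right; each codeword is recognised as soon as it completes (prefix code):
  01→E | 100→D | 01→E | 01→E | 101→B | 11→C | 11→C | 100→D
Decoded message: EDEEBCCD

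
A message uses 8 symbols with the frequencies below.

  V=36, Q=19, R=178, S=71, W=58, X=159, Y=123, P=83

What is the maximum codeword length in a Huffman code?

Merge the two lowest-weight nodes at each step:
Q(19) + V(36) → 55
55 + W(58) → 113
S(71) + P(83) → 154
113 + Y(123) → 236
154 + X(159) → 313
R(178) + 236 → 414
313 + 414 → 727
Maximum depth reached is 5.

5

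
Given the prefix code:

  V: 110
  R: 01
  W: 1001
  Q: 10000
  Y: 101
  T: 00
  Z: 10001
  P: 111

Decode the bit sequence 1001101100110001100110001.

WYWZWZ

Read left to right; each codeword is recognised as soon as it completes (prefix code):
  1001→W | 101→Y | 1001→W | 10001→Z | 1001→W | 10001→Z
Decoded message: WYWZWZ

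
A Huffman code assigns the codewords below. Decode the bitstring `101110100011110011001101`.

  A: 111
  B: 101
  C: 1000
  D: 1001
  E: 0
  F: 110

Read left to right; each codeword is recognised as soon as it completes (prefix code):
  101→B | 110→F | 1000→C | 111→A | 1001→D | 1001→D | 101→B
Decoded message: BFCADDB

BFCADDB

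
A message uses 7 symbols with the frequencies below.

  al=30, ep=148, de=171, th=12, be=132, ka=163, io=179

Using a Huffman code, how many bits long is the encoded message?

Build the Huffman tree bottom-up:
th(12) + al(30) → 42
42 + be(132) → 174
ep(148) + ka(163) → 311
de(171) + 174 → 345
io(179) + 311 → 490
345 + 490 → 835
The encoded length is the sum of every internal node's weight: 42 + 174 + 311 + 345 + 490 + 835 = 2197 bits.

2197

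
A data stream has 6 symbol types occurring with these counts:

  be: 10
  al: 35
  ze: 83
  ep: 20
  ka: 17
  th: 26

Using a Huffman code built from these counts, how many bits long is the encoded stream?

434

Merge the two smallest weights repeatedly:
be(10) + ka(17) → 27
ep(20) + th(26) → 46
27 + al(35) → 62
46 + 62 → 108
ze(83) + 108 → 191
Total encoded bits = sum of merged weights = 27 + 46 + 62 + 108 + 191 = 434.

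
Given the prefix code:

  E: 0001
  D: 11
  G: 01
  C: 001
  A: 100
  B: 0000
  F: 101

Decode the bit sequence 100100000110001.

AAEAG

Read left to right; each codeword is recognised as soon as it completes (prefix code):
  100→A | 100→A | 0001→E | 100→A | 01→G
Decoded message: AAEAG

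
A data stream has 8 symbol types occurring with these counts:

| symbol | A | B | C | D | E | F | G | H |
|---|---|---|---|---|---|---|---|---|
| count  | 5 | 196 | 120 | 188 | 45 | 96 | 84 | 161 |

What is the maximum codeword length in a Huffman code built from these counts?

5

Merge the two lowest-weight nodes at each step:
merge A(5) and E(45): 50
merge 50 and G(84): 134
merge F(96) and C(120): 216
merge 134 and H(161): 295
merge D(188) and B(196): 384
merge 216 and 295: 511
merge 384 and 511: 895
Maximum depth reached is 5.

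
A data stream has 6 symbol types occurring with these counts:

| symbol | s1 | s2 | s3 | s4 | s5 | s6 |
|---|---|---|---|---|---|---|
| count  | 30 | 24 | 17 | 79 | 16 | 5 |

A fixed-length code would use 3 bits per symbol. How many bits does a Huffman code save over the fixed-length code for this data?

Fixed-length: 3 bits × 171 symbols = 513 bits.
Huffman merges:
s6(5) + s5(16) → 21
s3(17) + 21 → 38
s2(24) + s1(30) → 54
38 + 54 → 92
s4(79) + 92 → 171
Huffman total = 21 + 38 + 54 + 92 + 171 = 376 bits.
Saving = 513 − 376 = 137 bits.

137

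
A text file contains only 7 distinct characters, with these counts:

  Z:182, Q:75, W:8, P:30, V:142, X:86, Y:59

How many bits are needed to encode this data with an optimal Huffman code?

Greedily combine the two least-frequent nodes:
merge W(8) and P(30): 38
merge 38 and Y(59): 97
merge Q(75) and X(86): 161
merge 97 and V(142): 239
merge 161 and Z(182): 343
merge 239 and 343: 582
Total encoded bits = sum of merged weights = 38 + 97 + 161 + 239 + 343 + 582 = 1460.

1460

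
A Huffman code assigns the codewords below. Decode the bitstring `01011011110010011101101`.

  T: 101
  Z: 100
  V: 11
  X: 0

XTTVZZVTT

Read left to right; each codeword is recognised as soon as it completes (prefix code):
  0→X | 101→T | 101→T | 11→V | 100→Z | 100→Z | 11→V | 101→T | 101→T
Decoded message: XTTVZZVTT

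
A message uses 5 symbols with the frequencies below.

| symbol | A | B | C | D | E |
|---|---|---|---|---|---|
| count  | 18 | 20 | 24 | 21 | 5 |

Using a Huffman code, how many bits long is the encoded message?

Build the Huffman tree bottom-up:
merge E(5) and A(18): 23
merge B(20) and D(21): 41
merge 23 and C(24): 47
merge 41 and 47: 88
Total encoded bits = sum of merged weights = 23 + 41 + 47 + 88 = 199.

199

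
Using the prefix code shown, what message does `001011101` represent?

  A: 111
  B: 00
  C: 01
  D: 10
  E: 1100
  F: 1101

Read left to right; each codeword is recognised as soon as it completes (prefix code):
  00→B | 10→D | 111→A | 01→C
Decoded message: BDAC

BDAC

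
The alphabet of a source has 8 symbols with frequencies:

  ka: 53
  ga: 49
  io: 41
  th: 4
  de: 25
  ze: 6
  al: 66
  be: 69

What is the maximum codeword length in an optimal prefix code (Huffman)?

Merge the two lowest-weight nodes at each step:
merge th(4) and ze(6): 10
merge 10 and de(25): 35
merge 35 and io(41): 76
merge ga(49) and ka(53): 102
merge al(66) and be(69): 135
merge 76 and 102: 178
merge 135 and 178: 313
Maximum depth reached is 5.

5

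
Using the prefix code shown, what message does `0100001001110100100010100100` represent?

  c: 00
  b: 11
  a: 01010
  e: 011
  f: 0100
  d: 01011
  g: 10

Read left to right; each codeword is recognised as soon as it completes (prefix code):
  0100→f | 00→c | 10→g | 011→e | 10→g | 10→g | 0100→f | 01010→a | 0100→f
Decoded message: fcgeggfaf

fcgeggfaf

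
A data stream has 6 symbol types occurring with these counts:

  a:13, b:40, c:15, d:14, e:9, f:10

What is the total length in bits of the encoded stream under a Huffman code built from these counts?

242

Greedily combine the two least-frequent nodes:
combine e(9), f(10) → 19
combine a(13), d(14) → 27
combine c(15), 19 → 34
combine 27, 34 → 61
combine b(40), 61 → 101
Each symbol's bit-cost is frequency × depth; summing gives 242 bits (equivalently 19 + 27 + 34 + 61 + 101).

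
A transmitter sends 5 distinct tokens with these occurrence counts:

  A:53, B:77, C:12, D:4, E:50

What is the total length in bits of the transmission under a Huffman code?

Greedily combine the two least-frequent nodes:
D(4) + C(12) → 16
16 + E(50) → 66
A(53) + 66 → 119
B(77) + 119 → 196
Total encoded bits = sum of merged weights = 16 + 66 + 119 + 196 = 397.

397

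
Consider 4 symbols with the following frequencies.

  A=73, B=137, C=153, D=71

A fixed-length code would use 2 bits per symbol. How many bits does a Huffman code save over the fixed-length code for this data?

Fixed-length: 2 bits × 434 symbols = 868 bits.
Huffman merges:
merge D(71) and A(73): 144
merge B(137) and 144: 281
merge C(153) and 281: 434
Huffman total = 144 + 281 + 434 = 859 bits.
Saving = 868 − 859 = 9 bits.

9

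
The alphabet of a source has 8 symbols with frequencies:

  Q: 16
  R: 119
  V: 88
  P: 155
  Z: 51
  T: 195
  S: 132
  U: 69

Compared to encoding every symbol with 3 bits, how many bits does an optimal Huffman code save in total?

147

Fixed-length: 3 bits × 825 symbols = 2475 bits.
Huffman merges:
Q(16) + Z(51) → 67
67 + U(69) → 136
V(88) + R(119) → 207
S(132) + 136 → 268
P(155) + T(195) → 350
207 + 268 → 475
350 + 475 → 825
Huffman total = 67 + 136 + 207 + 268 + 350 + 475 + 825 = 2328 bits.
Saving = 2475 − 2328 = 147 bits.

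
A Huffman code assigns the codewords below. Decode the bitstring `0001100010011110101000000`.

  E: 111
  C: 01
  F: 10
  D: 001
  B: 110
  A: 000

ABDDECCAA

Read left to right; each codeword is recognised as soon as it completes (prefix code):
  000→A | 110→B | 001→D | 001→D | 111→E | 01→C | 01→C | 000→A | 000→A
Decoded message: ABDDECCAA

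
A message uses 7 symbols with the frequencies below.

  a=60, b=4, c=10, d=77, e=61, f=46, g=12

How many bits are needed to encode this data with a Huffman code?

Greedily combine the two least-frequent nodes:
b(4) + c(10) → 14
g(12) + 14 → 26
26 + f(46) → 72
a(60) + e(61) → 121
72 + d(77) → 149
121 + 149 → 270
Each symbol's bit-cost is frequency × depth; summing gives 652 bits (equivalently 14 + 26 + 72 + 121 + 149 + 270).

652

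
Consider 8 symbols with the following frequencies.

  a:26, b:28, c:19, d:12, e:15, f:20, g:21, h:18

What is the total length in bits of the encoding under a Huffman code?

Merge the two smallest weights repeatedly:
merge d(12) and e(15): 27
merge h(18) and c(19): 37
merge f(20) and g(21): 41
merge a(26) and 27: 53
merge b(28) and 37: 65
merge 41 and 53: 94
merge 65 and 94: 159
Total encoded bits = sum of merged weights = 27 + 37 + 41 + 53 + 65 + 94 + 159 = 476.

476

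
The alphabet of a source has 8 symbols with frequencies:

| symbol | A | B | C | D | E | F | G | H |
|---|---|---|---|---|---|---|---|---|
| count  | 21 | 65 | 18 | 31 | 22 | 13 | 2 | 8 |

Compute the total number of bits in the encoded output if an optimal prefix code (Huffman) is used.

477

Build the Huffman tree bottom-up:
G(2) + H(8) → 10
10 + F(13) → 23
C(18) + A(21) → 39
E(22) + 23 → 45
D(31) + 39 → 70
45 + B(65) → 110
70 + 110 → 180
Total encoded bits = sum of merged weights = 10 + 23 + 39 + 45 + 70 + 110 + 180 = 477.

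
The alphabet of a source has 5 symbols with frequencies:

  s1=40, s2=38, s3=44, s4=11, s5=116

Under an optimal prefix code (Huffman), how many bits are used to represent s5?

1

Huffman merges, smallest pair first:
merge s4(11) and s2(38): 49
merge s1(40) and s3(44): 84
merge 49 and 84: 133
merge s5(116) and 133: 249
s5 sits one level below the root: a 1-bit codeword.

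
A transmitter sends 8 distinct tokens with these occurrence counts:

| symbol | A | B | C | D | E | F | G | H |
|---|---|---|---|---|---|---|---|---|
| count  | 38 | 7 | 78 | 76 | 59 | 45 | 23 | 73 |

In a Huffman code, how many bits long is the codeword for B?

Repeatedly merge the two smallest:
merge B(7) and G(23): 30
merge 30 and A(38): 68
merge F(45) and E(59): 104
merge 68 and H(73): 141
merge D(76) and C(78): 154
merge 104 and 141: 245
merge 154 and 245: 399
B's leaf is at depth 5, giving a 5-bit codeword.

5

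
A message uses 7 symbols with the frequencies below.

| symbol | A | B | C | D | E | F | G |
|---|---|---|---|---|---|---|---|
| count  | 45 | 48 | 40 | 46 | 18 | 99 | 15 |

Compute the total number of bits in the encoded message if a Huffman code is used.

Build the Huffman tree bottom-up:
merge G(15) and E(18): 33
merge 33 and C(40): 73
merge A(45) and D(46): 91
merge B(48) and 73: 121
merge 91 and F(99): 190
merge 121 and 190: 311
Each symbol's bit-cost is frequency × depth; summing gives 819 bits (equivalently 33 + 73 + 91 + 121 + 190 + 311).

819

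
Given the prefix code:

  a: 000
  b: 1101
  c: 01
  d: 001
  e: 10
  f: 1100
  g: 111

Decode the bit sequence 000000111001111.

aagdg

Read left to right; each codeword is recognised as soon as it completes (prefix code):
  000→a | 000→a | 111→g | 001→d | 111→g
Decoded message: aagdg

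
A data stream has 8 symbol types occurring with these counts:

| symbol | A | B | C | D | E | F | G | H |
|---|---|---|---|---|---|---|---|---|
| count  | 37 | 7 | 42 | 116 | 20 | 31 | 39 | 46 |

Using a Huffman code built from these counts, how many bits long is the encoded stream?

Greedily combine the two least-frequent nodes:
merge B(7) and E(20): 27
merge 27 and F(31): 58
merge A(37) and G(39): 76
merge C(42) and H(46): 88
merge 58 and 76: 134
merge 88 and D(116): 204
merge 134 and 204: 338
The encoded length is the sum of every internal node's weight: 27 + 58 + 76 + 88 + 134 + 204 + 338 = 925 bits.

925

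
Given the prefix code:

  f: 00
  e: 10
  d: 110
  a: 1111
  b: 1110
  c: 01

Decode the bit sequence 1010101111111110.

Read left to right; each codeword is recognised as soon as it completes (prefix code):
  10→e | 10→e | 10→e | 1111→a | 1111→a | 10→e
Decoded message: eeeaae

eeeaae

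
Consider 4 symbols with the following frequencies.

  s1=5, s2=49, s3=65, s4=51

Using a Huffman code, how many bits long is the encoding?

Build the Huffman tree bottom-up:
s1(5) + s2(49) → 54
s4(51) + 54 → 105
s3(65) + 105 → 170
Total encoded bits = sum of merged weights = 54 + 105 + 170 = 329.

329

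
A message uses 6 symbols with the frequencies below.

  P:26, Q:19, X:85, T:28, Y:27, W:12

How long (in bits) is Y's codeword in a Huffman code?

Build the tree from the bottom:
W(12) + Q(19) → 31
P(26) + Y(27) → 53
T(28) + 31 → 59
53 + 59 → 112
X(85) + 112 → 197
The subtree containing Y is merged 3 times, so code length = 3.

3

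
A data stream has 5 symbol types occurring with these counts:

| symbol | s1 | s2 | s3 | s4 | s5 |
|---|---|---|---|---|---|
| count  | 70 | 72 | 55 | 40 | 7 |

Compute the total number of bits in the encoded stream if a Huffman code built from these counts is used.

Build the Huffman tree bottom-up:
s5(7) + s4(40) → 47
47 + s3(55) → 102
s1(70) + s2(72) → 142
102 + 142 → 244
Total encoded bits = sum of merged weights = 47 + 102 + 142 + 244 = 535.

535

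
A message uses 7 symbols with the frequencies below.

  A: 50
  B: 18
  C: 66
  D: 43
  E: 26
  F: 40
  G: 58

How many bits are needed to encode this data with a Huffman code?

Merge the two smallest weights repeatedly:
merge B(18) and E(26): 44
merge F(40) and D(43): 83
merge 44 and A(50): 94
merge G(58) and C(66): 124
merge 83 and 94: 177
merge 124 and 177: 301
Total encoded bits = sum of merged weights = 44 + 83 + 94 + 124 + 177 + 301 = 823.

823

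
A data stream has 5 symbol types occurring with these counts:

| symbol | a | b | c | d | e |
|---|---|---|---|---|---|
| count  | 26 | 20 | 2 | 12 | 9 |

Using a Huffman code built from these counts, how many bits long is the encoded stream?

Greedily combine the two least-frequent nodes:
combine c(2), e(9) → 11
combine 11, d(12) → 23
combine b(20), 23 → 43
combine a(26), 43 → 69
The encoded length is the sum of every internal node's weight: 11 + 23 + 43 + 69 = 146 bits.

146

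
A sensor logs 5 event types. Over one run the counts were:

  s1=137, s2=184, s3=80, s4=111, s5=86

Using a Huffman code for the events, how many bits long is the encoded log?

Merge the two smallest weights repeatedly:
s3(80) + s5(86) → 166
s4(111) + s1(137) → 248
166 + s2(184) → 350
248 + 350 → 598
Each symbol's bit-cost is frequency × depth; summing gives 1362 bits (equivalently 166 + 248 + 350 + 598).

1362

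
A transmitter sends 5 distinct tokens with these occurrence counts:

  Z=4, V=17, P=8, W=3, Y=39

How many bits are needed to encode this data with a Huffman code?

Build the Huffman tree bottom-up:
combine W(3), Z(4) → 7
combine 7, P(8) → 15
combine 15, V(17) → 32
combine 32, Y(39) → 71
The encoded length is the sum of every internal node's weight: 7 + 15 + 32 + 71 = 125 bits.

125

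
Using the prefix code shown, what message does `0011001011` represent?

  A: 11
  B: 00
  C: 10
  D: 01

Read left to right; each codeword is recognised as soon as it completes (prefix code):
  00→B | 11→A | 00→B | 10→C | 11→A
Decoded message: BABCA

BABCA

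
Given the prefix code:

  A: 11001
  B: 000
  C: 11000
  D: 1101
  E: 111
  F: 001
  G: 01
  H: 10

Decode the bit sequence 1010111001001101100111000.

Read left to right; each codeword is recognised as soon as it completes (prefix code):
  10→H | 10→H | 111→E | 001→F | 001→F | 10→H | 11001→A | 11000→C
Decoded message: HHEFFHAC

HHEFFHAC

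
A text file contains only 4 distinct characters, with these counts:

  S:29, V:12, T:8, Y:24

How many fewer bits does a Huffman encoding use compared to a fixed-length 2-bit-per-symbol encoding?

Fixed-length: 2 bits × 73 symbols = 146 bits.
Huffman merges:
merge T(8) and V(12): 20
merge 20 and Y(24): 44
merge S(29) and 44: 73
Huffman total = 20 + 44 + 73 = 137 bits.
Saving = 146 − 137 = 9 bits.

9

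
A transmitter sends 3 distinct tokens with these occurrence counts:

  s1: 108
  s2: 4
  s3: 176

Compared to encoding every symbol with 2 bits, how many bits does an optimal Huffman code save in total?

Fixed-length: 2 bits × 288 symbols = 576 bits.
Huffman merges:
combine s2(4), s1(108) → 112
combine 112, s3(176) → 288
Huffman total = 112 + 288 = 400 bits.
Saving = 576 − 400 = 176 bits.

176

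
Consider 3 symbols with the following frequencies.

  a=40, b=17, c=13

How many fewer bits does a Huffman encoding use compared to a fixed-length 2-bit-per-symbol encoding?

40

Fixed-length: 2 bits × 70 symbols = 140 bits.
Huffman merges:
combine c(13), b(17) → 30
combine 30, a(40) → 70
Huffman total = 30 + 70 = 100 bits.
Saving = 140 − 100 = 40 bits.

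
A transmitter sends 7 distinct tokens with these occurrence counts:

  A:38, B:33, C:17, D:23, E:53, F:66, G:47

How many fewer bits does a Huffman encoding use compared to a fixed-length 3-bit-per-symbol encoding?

79

Fixed-length: 3 bits × 277 symbols = 831 bits.
Huffman merges:
merge C(17) and D(23): 40
merge B(33) and A(38): 71
merge 40 and G(47): 87
merge E(53) and F(66): 119
merge 71 and 87: 158
merge 119 and 158: 277
Huffman total = 40 + 71 + 87 + 119 + 158 + 277 = 752 bits.
Saving = 831 − 752 = 79 bits.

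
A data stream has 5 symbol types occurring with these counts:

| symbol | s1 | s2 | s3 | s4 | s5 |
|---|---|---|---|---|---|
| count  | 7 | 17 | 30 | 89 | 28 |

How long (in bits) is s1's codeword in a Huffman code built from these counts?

4

Huffman merges, smallest pair first:
merge s1(7) and s2(17): 24
merge 24 and s5(28): 52
merge s3(30) and 52: 82
merge 82 and s4(89): 171
s1 sits 4 levels below the root, so its codeword is 4 bits.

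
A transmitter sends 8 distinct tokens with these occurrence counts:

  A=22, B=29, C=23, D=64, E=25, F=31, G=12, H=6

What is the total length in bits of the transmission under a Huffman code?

Greedily combine the two least-frequent nodes:
H(6) + G(12) → 18
18 + A(22) → 40
C(23) + E(25) → 48
B(29) + F(31) → 60
40 + 48 → 88
60 + D(64) → 124
88 + 124 → 212
Total encoded bits = sum of merged weights = 18 + 40 + 48 + 60 + 88 + 124 + 212 = 590.

590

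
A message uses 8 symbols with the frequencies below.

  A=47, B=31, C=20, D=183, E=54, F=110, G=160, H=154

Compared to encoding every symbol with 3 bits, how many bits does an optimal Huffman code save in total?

Fixed-length: 3 bits × 759 symbols = 2277 bits.
Huffman merges:
merge C(20) and B(31): 51
merge A(47) and 51: 98
merge E(54) and 98: 152
merge F(110) and 152: 262
merge H(154) and G(160): 314
merge D(183) and 262: 445
merge 314 and 445: 759
Huffman total = 51 + 98 + 152 + 262 + 314 + 445 + 759 = 2081 bits.
Saving = 2277 − 2081 = 196 bits.

196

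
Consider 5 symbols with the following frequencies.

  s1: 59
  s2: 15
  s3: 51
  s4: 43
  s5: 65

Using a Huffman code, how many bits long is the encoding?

524

Greedily combine the two least-frequent nodes:
s2(15) + s4(43) → 58
s3(51) + 58 → 109
s1(59) + s5(65) → 124
109 + 124 → 233
The encoded length is the sum of every internal node's weight: 58 + 109 + 124 + 233 = 524 bits.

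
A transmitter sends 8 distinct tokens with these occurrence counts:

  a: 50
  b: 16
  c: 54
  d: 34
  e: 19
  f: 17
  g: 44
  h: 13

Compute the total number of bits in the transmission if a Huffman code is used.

Build the Huffman tree bottom-up:
h(13) + b(16) → 29
f(17) + e(19) → 36
29 + d(34) → 63
36 + g(44) → 80
a(50) + c(54) → 104
63 + 80 → 143
104 + 143 → 247
The encoded length is the sum of every internal node's weight: 29 + 36 + 63 + 80 + 104 + 143 + 247 = 702 bits.

702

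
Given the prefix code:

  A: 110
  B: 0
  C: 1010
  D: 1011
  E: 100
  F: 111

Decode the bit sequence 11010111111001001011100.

Read left to right; each codeword is recognised as soon as it completes (prefix code):
  110→A | 1011→D | 111→F | 100→E | 100→E | 1011→D | 100→E
Decoded message: ADFEEDE

ADFEEDE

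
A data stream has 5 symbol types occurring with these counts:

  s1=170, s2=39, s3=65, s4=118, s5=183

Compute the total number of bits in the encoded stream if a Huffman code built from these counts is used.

1254

Build the Huffman tree bottom-up:
s2(39) + s3(65) → 104
104 + s4(118) → 222
s1(170) + s5(183) → 353
222 + 353 → 575
Total encoded bits = sum of merged weights = 104 + 222 + 353 + 575 = 1254.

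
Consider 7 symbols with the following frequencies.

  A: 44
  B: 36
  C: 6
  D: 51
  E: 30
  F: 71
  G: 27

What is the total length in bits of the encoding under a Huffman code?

Merge the two smallest weights repeatedly:
C(6) + G(27) → 33
E(30) + 33 → 63
B(36) + A(44) → 80
D(51) + 63 → 114
F(71) + 80 → 151
114 + 151 → 265
Each symbol's bit-cost is frequency × depth; summing gives 706 bits (equivalently 33 + 63 + 80 + 114 + 151 + 265).

706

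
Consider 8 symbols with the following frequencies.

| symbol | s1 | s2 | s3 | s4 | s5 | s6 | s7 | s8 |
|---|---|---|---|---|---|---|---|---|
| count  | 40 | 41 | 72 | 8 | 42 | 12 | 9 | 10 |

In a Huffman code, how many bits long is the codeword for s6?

Build the tree from the bottom:
merge s4(8) and s7(9): 17
merge s8(10) and s6(12): 22
merge 17 and 22: 39
merge 39 and s1(40): 79
merge s2(41) and s5(42): 83
merge s3(72) and 79: 151
merge 83 and 151: 234
s6 sits 5 levels below the root, so its codeword is 5 bits.

5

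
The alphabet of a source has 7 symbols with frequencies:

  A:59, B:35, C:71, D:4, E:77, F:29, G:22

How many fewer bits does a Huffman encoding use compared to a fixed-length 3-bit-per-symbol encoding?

126

Fixed-length: 3 bits × 297 symbols = 891 bits.
Huffman merges:
combine D(4), G(22) → 26
combine 26, F(29) → 55
combine B(35), 55 → 90
combine A(59), C(71) → 130
combine E(77), 90 → 167
combine 130, 167 → 297
Huffman total = 26 + 55 + 90 + 130 + 167 + 297 = 765 bits.
Saving = 891 − 765 = 126 bits.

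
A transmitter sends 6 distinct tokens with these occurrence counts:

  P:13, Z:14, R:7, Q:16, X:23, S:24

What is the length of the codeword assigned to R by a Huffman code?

Repeatedly merge the two smallest:
combine R(7), P(13) → 20
combine Z(14), Q(16) → 30
combine 20, X(23) → 43
combine S(24), 30 → 54
combine 43, 54 → 97
R's leaf is at depth 3, giving a 3-bit codeword.

3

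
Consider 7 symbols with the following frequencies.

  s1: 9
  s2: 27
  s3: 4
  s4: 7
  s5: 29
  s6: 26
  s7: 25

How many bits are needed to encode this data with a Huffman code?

Merge the two smallest weights repeatedly:
combine s3(4), s4(7) → 11
combine s1(9), 11 → 20
combine 20, s7(25) → 45
combine s6(26), s2(27) → 53
combine s5(29), 45 → 74
combine 53, 74 → 127
Total encoded bits = sum of merged weights = 11 + 20 + 45 + 53 + 74 + 127 = 330.

330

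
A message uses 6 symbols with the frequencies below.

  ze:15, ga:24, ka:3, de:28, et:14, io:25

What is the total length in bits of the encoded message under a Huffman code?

267

Build the Huffman tree bottom-up:
merge ka(3) and et(14): 17
merge ze(15) and 17: 32
merge ga(24) and io(25): 49
merge de(28) and 32: 60
merge 49 and 60: 109
The encoded length is the sum of every internal node's weight: 17 + 32 + 49 + 60 + 109 = 267 bits.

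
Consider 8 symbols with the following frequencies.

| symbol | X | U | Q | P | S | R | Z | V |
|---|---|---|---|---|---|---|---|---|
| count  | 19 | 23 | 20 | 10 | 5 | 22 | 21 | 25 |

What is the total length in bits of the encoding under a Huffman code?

Merge the two smallest weights repeatedly:
merge S(5) and P(10): 15
merge 15 and X(19): 34
merge Q(20) and Z(21): 41
merge R(22) and U(23): 45
merge V(25) and 34: 59
merge 41 and 45: 86
merge 59 and 86: 145
Total encoded bits = sum of merged weights = 15 + 34 + 41 + 45 + 59 + 86 + 145 = 425.

425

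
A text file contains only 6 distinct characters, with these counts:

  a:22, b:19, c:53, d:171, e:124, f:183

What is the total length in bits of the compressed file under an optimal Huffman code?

1279

Greedily combine the two least-frequent nodes:
merge b(19) and a(22): 41
merge 41 and c(53): 94
merge 94 and e(124): 218
merge d(171) and f(183): 354
merge 218 and 354: 572
The encoded length is the sum of every internal node's weight: 41 + 94 + 218 + 354 + 572 = 1279 bits.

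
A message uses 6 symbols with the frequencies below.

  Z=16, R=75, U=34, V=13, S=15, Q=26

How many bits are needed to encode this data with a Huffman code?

Greedily combine the two least-frequent nodes:
combine V(13), S(15) → 28
combine Z(16), Q(26) → 42
combine 28, U(34) → 62
combine 42, 62 → 104
combine R(75), 104 → 179
Total encoded bits = sum of merged weights = 28 + 42 + 62 + 104 + 179 = 415.

415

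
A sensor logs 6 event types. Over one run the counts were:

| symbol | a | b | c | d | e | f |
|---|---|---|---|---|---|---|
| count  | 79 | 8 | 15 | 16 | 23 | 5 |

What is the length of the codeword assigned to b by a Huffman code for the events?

4

Build the tree from the bottom:
f(5) + b(8) → 13
13 + c(15) → 28
d(16) + e(23) → 39
28 + 39 → 67
67 + a(79) → 146
b sits 4 levels below the root, so its codeword is 4 bits.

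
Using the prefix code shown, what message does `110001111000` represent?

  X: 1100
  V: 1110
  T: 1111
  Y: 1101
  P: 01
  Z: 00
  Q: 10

XPVZ

Read left to right; each codeword is recognised as soon as it completes (prefix code):
  1100→X | 01→P | 1110→V | 00→Z
Decoded message: XPVZ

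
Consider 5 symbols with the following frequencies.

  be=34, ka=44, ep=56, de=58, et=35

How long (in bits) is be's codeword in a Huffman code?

Build the tree from the bottom:
be(34) + et(35) → 69
ka(44) + ep(56) → 100
de(58) + 69 → 127
100 + 127 → 227
be's leaf is at depth 3, giving a 3-bit codeword.

3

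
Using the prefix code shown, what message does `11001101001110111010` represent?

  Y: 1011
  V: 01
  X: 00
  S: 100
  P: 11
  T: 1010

PXPVXPYT

Read left to right; each codeword is recognised as soon as it completes (prefix code):
  11→P | 00→X | 11→P | 01→V | 00→X | 11→P | 1011→Y | 1010→T
Decoded message: PXPVXPYT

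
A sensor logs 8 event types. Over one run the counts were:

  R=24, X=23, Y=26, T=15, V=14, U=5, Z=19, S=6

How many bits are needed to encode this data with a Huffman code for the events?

381

Greedily combine the two least-frequent nodes:
merge U(5) and S(6): 11
merge 11 and V(14): 25
merge T(15) and Z(19): 34
merge X(23) and R(24): 47
merge 25 and Y(26): 51
merge 34 and 47: 81
merge 51 and 81: 132
Total encoded bits = sum of merged weights = 11 + 25 + 34 + 47 + 51 + 81 + 132 = 381.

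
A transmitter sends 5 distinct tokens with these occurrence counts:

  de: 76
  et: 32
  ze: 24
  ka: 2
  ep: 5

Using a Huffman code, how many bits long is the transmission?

240

Build the Huffman tree bottom-up:
combine ka(2), ep(5) → 7
combine 7, ze(24) → 31
combine 31, et(32) → 63
combine 63, de(76) → 139
Each symbol's bit-cost is frequency × depth; summing gives 240 bits (equivalently 7 + 31 + 63 + 139).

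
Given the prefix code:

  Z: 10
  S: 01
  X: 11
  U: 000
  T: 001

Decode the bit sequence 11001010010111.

XTSTSX

Read left to right; each codeword is recognised as soon as it completes (prefix code):
  11→X | 001→T | 01→S | 001→T | 01→S | 11→X
Decoded message: XTSTSX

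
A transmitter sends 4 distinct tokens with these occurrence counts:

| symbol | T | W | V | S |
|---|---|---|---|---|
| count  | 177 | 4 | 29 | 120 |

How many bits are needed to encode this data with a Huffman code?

516

Greedily combine the two least-frequent nodes:
merge W(4) and V(29): 33
merge 33 and S(120): 153
merge 153 and T(177): 330
Total encoded bits = sum of merged weights = 33 + 153 + 330 = 516.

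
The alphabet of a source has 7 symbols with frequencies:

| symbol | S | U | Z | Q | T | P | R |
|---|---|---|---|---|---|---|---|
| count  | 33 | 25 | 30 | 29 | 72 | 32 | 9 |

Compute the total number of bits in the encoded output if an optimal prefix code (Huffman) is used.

Greedily combine the two least-frequent nodes:
merge R(9) and U(25): 34
merge Q(29) and Z(30): 59
merge P(32) and S(33): 65
merge 34 and 59: 93
merge 65 and T(72): 137
merge 93 and 137: 230
Each symbol's bit-cost is frequency × depth; summing gives 618 bits (equivalently 34 + 59 + 65 + 93 + 137 + 230).

618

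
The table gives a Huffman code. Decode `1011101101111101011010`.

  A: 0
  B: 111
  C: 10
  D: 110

Read left to right; each codeword is recognised as soon as it completes (prefix code):
  10→C | 111→B | 0→A | 110→D | 111→B | 110→D | 10→C | 110→D | 10→C
Decoded message: CBADBDCDC

CBADBDCDC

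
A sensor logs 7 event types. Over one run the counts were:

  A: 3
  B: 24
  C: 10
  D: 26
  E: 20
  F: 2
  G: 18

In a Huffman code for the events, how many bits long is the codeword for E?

2

Huffman merges, smallest pair first:
F(2) + A(3) → 5
5 + C(10) → 15
15 + G(18) → 33
E(20) + B(24) → 44
D(26) + 33 → 59
44 + 59 → 103
E sits 2 levels below the root, so its codeword is 2 bits.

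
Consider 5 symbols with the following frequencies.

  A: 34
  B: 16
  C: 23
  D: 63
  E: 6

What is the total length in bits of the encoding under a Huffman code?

288

Greedily combine the two least-frequent nodes:
merge E(6) and B(16): 22
merge 22 and C(23): 45
merge A(34) and 45: 79
merge D(63) and 79: 142
The encoded length is the sum of every internal node's weight: 22 + 45 + 79 + 142 = 288 bits.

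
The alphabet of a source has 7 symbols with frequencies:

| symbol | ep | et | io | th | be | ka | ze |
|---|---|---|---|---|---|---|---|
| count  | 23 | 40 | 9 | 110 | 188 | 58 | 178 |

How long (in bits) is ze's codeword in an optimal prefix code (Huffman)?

2

Build the tree from the bottom:
combine io(9), ep(23) → 32
combine 32, et(40) → 72
combine ka(58), 72 → 130
combine th(110), 130 → 240
combine ze(178), be(188) → 366
combine 240, 366 → 606
ze's leaf is at depth 2, giving a 2-bit codeword.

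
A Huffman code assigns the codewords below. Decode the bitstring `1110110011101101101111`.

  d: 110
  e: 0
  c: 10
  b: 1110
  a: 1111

bdebdda

Read left to right; each codeword is recognised as soon as it completes (prefix code):
  1110→b | 110→d | 0→e | 1110→b | 110→d | 110→d | 1111→a
Decoded message: bdebdda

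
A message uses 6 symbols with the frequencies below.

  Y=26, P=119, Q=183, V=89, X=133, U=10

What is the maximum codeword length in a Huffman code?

4

Merge the two lowest-weight nodes at each step:
combine U(10), Y(26) → 36
combine 36, V(89) → 125
combine P(119), 125 → 244
combine X(133), Q(183) → 316
combine 244, 316 → 560
The first pair merged (U, Y) ends up deepest, at depth 4.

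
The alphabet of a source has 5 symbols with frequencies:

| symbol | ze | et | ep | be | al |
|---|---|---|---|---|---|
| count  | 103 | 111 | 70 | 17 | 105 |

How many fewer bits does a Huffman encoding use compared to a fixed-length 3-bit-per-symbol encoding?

319

Fixed-length: 3 bits × 406 symbols = 1218 bits.
Huffman merges:
merge be(17) and ep(70): 87
merge 87 and ze(103): 190
merge al(105) and et(111): 216
merge 190 and 216: 406
Huffman total = 87 + 190 + 216 + 406 = 899 bits.
Saving = 1218 − 899 = 319 bits.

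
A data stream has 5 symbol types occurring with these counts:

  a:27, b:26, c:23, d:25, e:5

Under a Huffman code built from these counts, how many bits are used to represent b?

Huffman merges, smallest pair first:
combine e(5), c(23) → 28
combine d(25), b(26) → 51
combine a(27), 28 → 55
combine 51, 55 → 106
The subtree containing b is merged 2 times, so code length = 2.

2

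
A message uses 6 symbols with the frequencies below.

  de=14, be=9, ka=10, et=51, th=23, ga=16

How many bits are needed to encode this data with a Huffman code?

Greedily combine the two least-frequent nodes:
combine be(9), ka(10) → 19
combine de(14), ga(16) → 30
combine 19, th(23) → 42
combine 30, 42 → 72
combine et(51), 72 → 123
The encoded length is the sum of every internal node's weight: 19 + 30 + 42 + 72 + 123 = 286 bits.

286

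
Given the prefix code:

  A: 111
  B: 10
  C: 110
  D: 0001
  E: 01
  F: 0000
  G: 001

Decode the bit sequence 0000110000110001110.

Read left to right; each codeword is recognised as soon as it completes (prefix code):
  0000→F | 110→C | 0001→D | 10→B | 001→G | 110→C
Decoded message: FCDBGC

FCDBGC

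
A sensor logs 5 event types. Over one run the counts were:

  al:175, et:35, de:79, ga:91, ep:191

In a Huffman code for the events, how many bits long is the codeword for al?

2

Build the tree from the bottom:
combine et(35), de(79) → 114
combine ga(91), 114 → 205
combine al(175), ep(191) → 366
combine 205, 366 → 571
al's leaf is at depth 2, giving a 2-bit codeword.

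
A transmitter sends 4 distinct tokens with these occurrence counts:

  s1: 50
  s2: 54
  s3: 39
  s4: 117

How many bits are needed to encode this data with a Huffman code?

Merge the two smallest weights repeatedly:
merge s3(39) and s1(50): 89
merge s2(54) and 89: 143
merge s4(117) and 143: 260
Total encoded bits = sum of merged weights = 89 + 143 + 260 = 492.

492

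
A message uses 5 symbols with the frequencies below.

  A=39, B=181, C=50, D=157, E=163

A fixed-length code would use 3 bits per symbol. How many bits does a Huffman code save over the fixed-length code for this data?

501

Fixed-length: 3 bits × 590 symbols = 1770 bits.
Huffman merges:
merge A(39) and C(50): 89
merge 89 and D(157): 246
merge E(163) and B(181): 344
merge 246 and 344: 590
Huffman total = 89 + 246 + 344 + 590 = 1269 bits.
Saving = 1770 − 1269 = 501 bits.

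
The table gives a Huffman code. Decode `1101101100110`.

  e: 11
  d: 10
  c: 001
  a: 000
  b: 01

Read left to right; each codeword is recognised as soon as it completes (prefix code):
  11→e | 01→b | 10→d | 11→e | 001→c | 10→d
Decoded message: ebdecd

ebdecd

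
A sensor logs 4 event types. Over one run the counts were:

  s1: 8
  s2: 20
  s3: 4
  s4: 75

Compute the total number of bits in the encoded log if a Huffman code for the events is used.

Greedily combine the two least-frequent nodes:
combine s3(4), s1(8) → 12
combine 12, s2(20) → 32
combine 32, s4(75) → 107
Each symbol's bit-cost is frequency × depth; summing gives 151 bits (equivalently 12 + 32 + 107).

151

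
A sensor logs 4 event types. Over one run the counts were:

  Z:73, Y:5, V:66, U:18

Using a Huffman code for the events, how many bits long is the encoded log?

Build the Huffman tree bottom-up:
Y(5) + U(18) → 23
23 + V(66) → 89
Z(73) + 89 → 162
Each symbol's bit-cost is frequency × depth; summing gives 274 bits (equivalently 23 + 89 + 162).

274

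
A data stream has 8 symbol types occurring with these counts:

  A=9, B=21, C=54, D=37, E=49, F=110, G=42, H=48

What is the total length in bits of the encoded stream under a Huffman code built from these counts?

1030

Build the Huffman tree bottom-up:
combine A(9), B(21) → 30
combine 30, D(37) → 67
combine G(42), H(48) → 90
combine E(49), C(54) → 103
combine 67, 90 → 157
combine 103, F(110) → 213
combine 157, 213 → 370
Each symbol's bit-cost is frequency × depth; summing gives 1030 bits (equivalently 30 + 67 + 90 + 103 + 157 + 213 + 370).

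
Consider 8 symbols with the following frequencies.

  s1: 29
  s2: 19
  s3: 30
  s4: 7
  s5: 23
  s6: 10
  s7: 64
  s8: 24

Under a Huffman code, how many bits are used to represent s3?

3

Repeatedly merge the two smallest:
combine s4(7), s6(10) → 17
combine 17, s2(19) → 36
combine s5(23), s8(24) → 47
combine s1(29), s3(30) → 59
combine 36, 47 → 83
combine 59, s7(64) → 123
combine 83, 123 → 206
s3 sits 3 levels below the root, so its codeword is 3 bits.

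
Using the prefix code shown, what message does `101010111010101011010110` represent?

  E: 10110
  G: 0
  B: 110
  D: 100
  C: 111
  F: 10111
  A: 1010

AFGAEE

Read left to right; each codeword is recognised as soon as it completes (prefix code):
  1010→A | 10111→F | 0→G | 1010→A | 10110→E | 10110→E
Decoded message: AFGAEE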